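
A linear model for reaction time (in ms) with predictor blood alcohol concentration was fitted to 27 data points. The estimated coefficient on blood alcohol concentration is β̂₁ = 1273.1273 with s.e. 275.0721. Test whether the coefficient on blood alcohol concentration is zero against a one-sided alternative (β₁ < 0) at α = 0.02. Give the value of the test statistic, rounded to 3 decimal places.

H₀: β₁ = 0 vs H₁: β₁ < 0.
t = (β̂₁ − β₁⁰)/SE = 1273.1273 / 275.0721 = 4.628.
df = n − 2 = 27 − 2 = 25.
One-sided p ≈ 1.0000, which is ≥ 0.02, so fail to reject H₀.
The data do not give significant evidence that the true slope on blood alcohol concentration is negative.

t = 4.628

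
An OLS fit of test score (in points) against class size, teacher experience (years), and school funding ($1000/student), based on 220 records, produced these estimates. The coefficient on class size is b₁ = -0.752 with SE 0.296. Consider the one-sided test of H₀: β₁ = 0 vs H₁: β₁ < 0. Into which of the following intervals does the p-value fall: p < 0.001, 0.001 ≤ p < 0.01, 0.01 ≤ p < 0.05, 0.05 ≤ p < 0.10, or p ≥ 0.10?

0.001 ≤ p < 0.01

t = -0.752 / 0.296 = -2.541.
df = n − k − 1 = 220 − 3 − 1 = 216.
One-sided p = P(T_{216} < t) ≈ 0.0059.
So 0.001 ≤ p < 0.01.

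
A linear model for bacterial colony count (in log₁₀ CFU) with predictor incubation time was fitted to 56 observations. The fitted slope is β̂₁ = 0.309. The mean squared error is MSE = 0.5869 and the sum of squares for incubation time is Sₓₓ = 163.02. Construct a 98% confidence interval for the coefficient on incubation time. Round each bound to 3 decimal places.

(0.165, 0.453)

SE(β̂₁) = √(MSE/Sₓₓ) = √(0.5869/163.02) = 0.0600014.
df = n − 2 = 54.
t* = t_{0.01, 54} = 2.39741.
Margin = t* × SE = 2.39741 × 0.0600014 = 0.14385.
CI: 0.309 ± 0.14385 → (0.165, 0.453).
With 98% confidence, each one-unit increase in incubation time is associated with a change of between 0.165 and 0.453 log₁₀ CFU in bacterial colony count.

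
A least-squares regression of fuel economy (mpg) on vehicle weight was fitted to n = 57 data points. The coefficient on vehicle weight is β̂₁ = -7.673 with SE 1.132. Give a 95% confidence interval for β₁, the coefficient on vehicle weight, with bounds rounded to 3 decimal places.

(-9.942, -5.404)

df = n − 2 = 57 − 2 = 55.
t* = t_{0.025, 55} = 2.004045.
Margin = t* × SE = 2.004045 × 1.132 = 2.26858.
CI: -7.673 ± 2.26858 → (-9.942, -5.404).
With 95% confidence, each one-unit increase in vehicle weight is associated with a change of between -9.942 and -5.404 mpg in fuel economy.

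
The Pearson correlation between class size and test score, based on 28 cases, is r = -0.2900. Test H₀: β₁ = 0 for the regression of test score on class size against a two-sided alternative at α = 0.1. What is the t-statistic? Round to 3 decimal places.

t = -1.545

t = r·√(n − 2)/√(1 − r²) = -0.2900·√26/√0.9159 = -1.545.
df = n − 2 = 26.
Two-sided p ≈ 0.1344, which is ≥ 0.1, so fail to reject H₀.
The data do not give significant evidence of a linear association between class size and test score.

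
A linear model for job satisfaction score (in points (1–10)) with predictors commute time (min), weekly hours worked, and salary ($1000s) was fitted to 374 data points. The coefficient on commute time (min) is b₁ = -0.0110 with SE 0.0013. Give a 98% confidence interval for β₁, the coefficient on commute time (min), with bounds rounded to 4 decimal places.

(-0.0140, -0.0080)

df = n − k − 1 = 374 − 3 − 1 = 370.
t* = t_{0.01, 370} = 2.336468.
Margin = t* × SE = 2.336468 × 0.0013 = 0.003037.
CI: -0.0110 ± 0.003037 → (-0.0140, -0.0080).
With 98% confidence, each one-unit increase in commute time (min) is associated with a change of between -0.0140 and -0.0080 points (1–10) in job satisfaction score, holding the other predictors fixed.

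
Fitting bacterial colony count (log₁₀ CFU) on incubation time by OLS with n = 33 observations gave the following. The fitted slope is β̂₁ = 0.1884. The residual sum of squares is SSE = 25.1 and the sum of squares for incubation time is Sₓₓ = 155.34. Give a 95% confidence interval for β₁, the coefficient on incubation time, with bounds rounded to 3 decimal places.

(0.041, 0.336)

MSE = SSE/(n − 2) = 25.1/31 = 0.809677.
SE(β̂₁) = √(MSE/Sₓₓ) = √(0.809677/155.34) = 0.0721962.
df = n − 2 = 31.
t* = t_{0.025, 31} = 2.039513.
Margin = t* × SE = 2.039513 × 0.0721962 = 0.14725.
CI: 0.1884 ± 0.14725 → (0.041, 0.336).
With 95% confidence, each one-unit increase in incubation time is associated with a change of between 0.041 and 0.336 log₁₀ CFU in bacterial colony count.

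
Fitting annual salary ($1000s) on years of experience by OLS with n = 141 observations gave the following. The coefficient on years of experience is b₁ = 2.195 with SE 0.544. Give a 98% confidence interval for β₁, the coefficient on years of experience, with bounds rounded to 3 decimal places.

df = n − 2 = 141 − 2 = 139.
t* = t_{0.01, 139} = 2.353474.
Margin = t* × SE = 2.353474 × 0.544 = 1.28029.
CI: 2.195 ± 1.28029 → (0.915, 3.475).
With 98% confidence, each one-unit increase in years of experience is associated with a change of between 0.915 and 3.475 $1000s in annual salary.

(0.915, 3.475)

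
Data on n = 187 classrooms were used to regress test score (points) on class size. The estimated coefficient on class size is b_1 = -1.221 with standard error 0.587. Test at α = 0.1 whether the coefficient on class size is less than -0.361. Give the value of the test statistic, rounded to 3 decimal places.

H₀: β₁ = -0.361 vs H₁: β₁ < -0.361.
t = (b_1 − β₁⁰)/SE = (-1.221 − (-0.361)) / 0.587 = -1.465.
df = n − 2 = 187 − 2 = 185.
One-sided p ≈ 0.0723, which is < 0.1, so reject H₀.
There is evidence that the true slope on class size is below -0.361 points per unit.

t = -1.465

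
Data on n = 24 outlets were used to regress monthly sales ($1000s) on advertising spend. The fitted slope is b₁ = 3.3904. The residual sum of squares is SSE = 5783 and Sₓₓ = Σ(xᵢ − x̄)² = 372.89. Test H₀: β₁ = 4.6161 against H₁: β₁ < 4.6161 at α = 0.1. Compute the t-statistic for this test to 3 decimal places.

MSE = SSE/(n − 2) = 5783/22 = 262.864.
SE(b₁) = √(MSE/Sₓₓ) = √(262.864/372.89) = 0.839605.
t = (3.3904 − 4.6161) / 0.839605 = -1.460.
df = n − 2 = 22.
One-sided p ≈ 0.0792, which is < 0.1, so reject H₀.
There is evidence that the true slope on advertising spend is below 4.6161 $1000s per unit.

t = -1.460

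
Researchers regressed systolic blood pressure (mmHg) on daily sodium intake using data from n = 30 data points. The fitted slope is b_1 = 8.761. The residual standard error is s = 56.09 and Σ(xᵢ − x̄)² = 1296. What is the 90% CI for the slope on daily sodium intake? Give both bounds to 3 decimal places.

(6.111, 11.411)

SE(b_1) = s/√Sₓₓ = 56.09/√1296 = 1.55806.
df = n − 2 = 28.
t* = t_{0.05, 28} = 1.701131.
Margin = t* × SE = 1.701131 × 1.55806 = 2.65046.
CI: 8.761 ± 2.65046 → (6.111, 11.411).
With 90% confidence, each one-unit increase in daily sodium intake is associated with a change of between 6.111 and 11.411 mmHg in systolic blood pressure.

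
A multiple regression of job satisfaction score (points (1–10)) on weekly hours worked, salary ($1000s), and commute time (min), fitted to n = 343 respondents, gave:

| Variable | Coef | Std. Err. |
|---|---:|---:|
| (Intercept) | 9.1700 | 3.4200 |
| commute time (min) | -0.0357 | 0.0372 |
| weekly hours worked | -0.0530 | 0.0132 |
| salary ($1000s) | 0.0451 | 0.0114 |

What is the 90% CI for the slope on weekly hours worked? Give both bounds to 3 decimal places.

Read off: b = -0.0530, SE = 0.0132 for weekly hours worked.
df = n − k − 1 = 343 − 3 − 1 = 339.
t* = t_{0.05, 339} = 1.649361.
Margin = t* × SE = 1.649361 × 0.0132 = 0.02177.
CI: -0.0530 ± 0.02177 → (-0.075, -0.031).

(-0.075, -0.031)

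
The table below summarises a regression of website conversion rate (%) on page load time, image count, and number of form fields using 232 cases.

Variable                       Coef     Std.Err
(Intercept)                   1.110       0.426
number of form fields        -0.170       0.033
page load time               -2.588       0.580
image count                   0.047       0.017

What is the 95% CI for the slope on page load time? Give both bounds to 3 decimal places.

Read off: b = -2.588, SE = 0.580 for page load time.
df = n − k − 1 = 232 − 3 − 1 = 228.
t* = t_{0.025, 228} = 1.970423.
Margin = t* × SE = 1.970423 × 0.580 = 1.14285.
CI: -2.588 ± 1.14285 → (-3.731, -1.445).

(-3.731, -1.445)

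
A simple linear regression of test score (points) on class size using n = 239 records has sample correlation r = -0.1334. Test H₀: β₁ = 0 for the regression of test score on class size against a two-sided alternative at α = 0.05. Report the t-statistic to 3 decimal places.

t = r·√(n − 2)/√(1 − r²) = -0.1334·√237/√0.982204 = -2.072.
df = n − 2 = 237.
Two-sided p ≈ 0.0393, which is < 0.05, so reject H₀.
There is evidence of a linear association between class size and test score.

t = -2.072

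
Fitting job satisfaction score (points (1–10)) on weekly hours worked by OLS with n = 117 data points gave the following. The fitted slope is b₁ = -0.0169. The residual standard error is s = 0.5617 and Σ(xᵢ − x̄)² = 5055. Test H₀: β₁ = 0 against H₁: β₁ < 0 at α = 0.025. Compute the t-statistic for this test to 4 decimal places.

SE(b₁) = s/√Sₓₓ = 0.5617/√5055 = 0.0079003.
t = -0.0169 / 0.0079003 = -2.1392.
df = n − 2 = 115.
One-sided p ≈ 0.0173, which is < 0.025, so reject H₀.
There is evidence that the true slope on weekly hours worked is negative.

t = -2.1392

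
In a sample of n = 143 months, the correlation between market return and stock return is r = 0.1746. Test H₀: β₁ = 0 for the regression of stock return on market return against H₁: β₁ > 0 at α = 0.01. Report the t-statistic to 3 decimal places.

t = 2.106

t = r·√(n − 2)/√(1 − r²) = 0.1746·√141/√0.969515 = 2.106.
df = n − 2 = 141.
One-sided p ≈ 0.0185, which is ≥ 0.01, so fail to reject H₀.
The data do not give significant evidence of a linear association between market return and stock return.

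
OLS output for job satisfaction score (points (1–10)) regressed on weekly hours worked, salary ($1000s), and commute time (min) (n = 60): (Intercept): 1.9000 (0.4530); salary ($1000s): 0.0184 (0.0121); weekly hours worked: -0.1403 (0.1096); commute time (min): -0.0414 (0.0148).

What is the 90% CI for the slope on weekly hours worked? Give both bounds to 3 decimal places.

Read off: b = -0.1403, SE = 0.1096 for weekly hours worked.
df = n − k − 1 = 60 − 3 − 1 = 56.
t* = t_{0.05, 56} = 1.672522.
Margin = t* × SE = 1.672522 × 0.1096 = 0.18331.
CI: -0.1403 ± 0.18331 → (-0.324, 0.043).

(-0.324, 0.043)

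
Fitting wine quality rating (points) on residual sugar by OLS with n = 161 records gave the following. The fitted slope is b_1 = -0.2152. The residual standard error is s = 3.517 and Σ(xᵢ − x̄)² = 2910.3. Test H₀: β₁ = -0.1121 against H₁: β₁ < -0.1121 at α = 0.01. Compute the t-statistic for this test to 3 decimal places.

t = -1.581

SE(b_1) = s/√Sₓₓ = 3.517/√2910.3 = 0.0651934.
t = (-0.2152 − (-0.1121)) / 0.0651934 = -1.581.
df = n − 2 = 159.
One-sided p ≈ 0.0579, which is ≥ 0.01, so fail to reject H₀.
The data do not give significant evidence that the true slope on residual sugar is below -0.1121 points per unit.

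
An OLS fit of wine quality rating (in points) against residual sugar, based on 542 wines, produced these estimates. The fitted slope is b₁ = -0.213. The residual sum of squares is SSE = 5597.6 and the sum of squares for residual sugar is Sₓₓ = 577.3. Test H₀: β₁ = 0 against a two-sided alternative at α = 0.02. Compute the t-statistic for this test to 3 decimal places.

t = -1.590

MSE = SSE/(n − 2) = 5597.6/540 = 10.3659.
SE(b₁) = √(MSE/Sₓₓ) = √(10.3659/577.3) = 0.134.
t = -0.213 / 0.134 = -1.590.
df = n − 2 = 540.
Two-sided p ≈ 0.1125, which is ≥ 0.02, so fail to reject H₀.
The data do not give significant evidence of an association between residual sugar and wine quality rating.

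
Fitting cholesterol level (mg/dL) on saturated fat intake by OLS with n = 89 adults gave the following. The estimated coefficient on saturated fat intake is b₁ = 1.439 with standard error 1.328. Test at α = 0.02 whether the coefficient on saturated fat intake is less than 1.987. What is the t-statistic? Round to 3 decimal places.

t = -0.413

H₀: β₁ = 1.987 vs H₁: β₁ < 1.987.
t = (b₁ − β₁⁰)/SE = (1.439 − 1.987) / 1.328 = -0.413.
df = n − 2 = 89 − 2 = 87.
One-sided p ≈ 0.3404, which is ≥ 0.02, so fail to reject H₀.
The data do not give significant evidence that the true slope on saturated fat intake is below 1.987 mg/dL per unit.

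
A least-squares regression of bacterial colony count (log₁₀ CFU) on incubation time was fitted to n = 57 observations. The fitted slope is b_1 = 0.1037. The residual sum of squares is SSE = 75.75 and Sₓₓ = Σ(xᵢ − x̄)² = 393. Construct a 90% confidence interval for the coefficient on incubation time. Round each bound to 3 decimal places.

MSE = SSE/(n − 2) = 75.75/55 = 1.37727.
SE(b_1) = √(MSE/Sₓₓ) = √(1.37727/393) = 0.0591989.
df = n − 2 = 55.
t* = t_{0.05, 55} = 1.673034.
Margin = t* × SE = 1.673034 × 0.0591989 = 0.09904.
CI: 0.1037 ± 0.09904 → (0.005, 0.203).
With 90% confidence, each one-unit increase in incubation time is associated with a change of between 0.005 and 0.203 log₁₀ CFU in bacterial colony count.

(0.005, 0.203)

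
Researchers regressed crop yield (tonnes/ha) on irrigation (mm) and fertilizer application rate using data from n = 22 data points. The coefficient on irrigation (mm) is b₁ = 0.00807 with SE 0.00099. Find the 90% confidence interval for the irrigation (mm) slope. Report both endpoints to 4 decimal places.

df = n − k − 1 = 22 − 2 − 1 = 19.
t* = t_{0.05, 19} = 1.729133.
Margin = t* × SE = 1.729133 × 0.00099 = 0.001712.
CI: 0.00807 ± 0.001712 → (0.0064, 0.0098).
With 90% confidence, each one-unit increase in irrigation (mm) is associated with a change of between 0.0064 and 0.0098 tonnes/ha in crop yield, holding the other predictors fixed.

(0.0064, 0.0098)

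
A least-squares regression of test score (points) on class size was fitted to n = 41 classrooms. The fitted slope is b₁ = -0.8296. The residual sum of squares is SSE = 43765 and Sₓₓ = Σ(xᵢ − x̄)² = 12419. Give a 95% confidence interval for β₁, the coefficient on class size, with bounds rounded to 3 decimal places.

(-1.438, -0.222)

MSE = SSE/(n − 2) = 43765/39 = 1122.18.
SE(b₁) = √(MSE/Sₓₓ) = √(1122.18/12419) = 0.300599.
df = n − 2 = 39.
t* = t_{0.025, 39} = 2.022691.
Margin = t* × SE = 2.022691 × 0.300599 = 0.60802.
CI: -0.8296 ± 0.60802 → (-1.438, -0.222).
With 95% confidence, each one-unit increase in class size is associated with a change of between -1.438 and -0.222 points in test score.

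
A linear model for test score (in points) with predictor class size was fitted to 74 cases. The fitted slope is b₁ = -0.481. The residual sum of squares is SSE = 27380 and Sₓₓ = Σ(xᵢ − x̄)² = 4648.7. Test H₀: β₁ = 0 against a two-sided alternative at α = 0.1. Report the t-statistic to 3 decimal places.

MSE = SSE/(n − 2) = 27380/72 = 380.278.
SE(b₁) = √(MSE/Sₓₓ) = √(380.278/4648.7) = 0.286012.
t = -0.481 / 0.286012 = -1.682.
df = n − 2 = 72.
Two-sided p ≈ 0.0970, which is < 0.1, so reject H₀.
There is evidence that class size is associated with test score.

t = -1.682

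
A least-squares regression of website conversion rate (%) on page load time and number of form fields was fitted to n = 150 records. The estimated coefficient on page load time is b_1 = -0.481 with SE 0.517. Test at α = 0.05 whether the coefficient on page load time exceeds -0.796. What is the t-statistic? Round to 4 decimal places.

H₀: β₁ = -0.796 vs H₁: β₁ > -0.796.
t = (b_1 − β₁⁰)/SE = (-0.481 − (-0.796)) / 0.517 = 0.6093.
df = n − k − 1 = 150 − 2 − 1 = 147.
One-sided p ≈ 0.2716, which is ≥ 0.05, so fail to reject H₀.
The data do not give significant evidence that the true slope on page load time exceeds -0.796 % per unit, holding the other predictors fixed.

t = 0.6093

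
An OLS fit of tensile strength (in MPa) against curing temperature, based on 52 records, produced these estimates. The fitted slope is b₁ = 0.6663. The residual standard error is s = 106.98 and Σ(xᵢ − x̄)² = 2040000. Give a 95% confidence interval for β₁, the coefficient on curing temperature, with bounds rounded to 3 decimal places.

SE(b₁) = s/√Sₓₓ = 106.98/√2040000 = 0.074901.
df = n − 2 = 50.
t* = t_{0.025, 50} = 2.008559.
Margin = t* × SE = 2.008559 × 0.074901 = 0.15044.
CI: 0.6663 ± 0.15044 → (0.516, 0.817).
With 95% confidence, each one-unit increase in curing temperature is associated with a change of between 0.516 and 0.817 MPa in tensile strength.

(0.516, 0.817)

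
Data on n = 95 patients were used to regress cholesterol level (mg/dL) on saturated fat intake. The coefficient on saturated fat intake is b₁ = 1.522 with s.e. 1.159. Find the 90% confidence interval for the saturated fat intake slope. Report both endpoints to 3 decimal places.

(-0.404, 3.448)

df = n − 2 = 95 − 2 = 93.
t* = t_{0.05, 93} = 1.661404.
Margin = t* × SE = 1.661404 × 1.159 = 1.92557.
CI: 1.522 ± 1.92557 → (-0.404, 3.448).
With 90% confidence, each one-unit increase in saturated fat intake is associated with a change of between -0.404 and 3.448 mg/dL in cholesterol level.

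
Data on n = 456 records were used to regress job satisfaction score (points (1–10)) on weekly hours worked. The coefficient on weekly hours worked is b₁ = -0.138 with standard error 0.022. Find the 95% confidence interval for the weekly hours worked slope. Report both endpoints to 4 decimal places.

df = n − 2 = 456 − 2 = 454.
t* = t_{0.025, 454} = 1.965203.
Margin = t* × SE = 1.965203 × 0.022 = 0.043234.
CI: -0.138 ± 0.043234 → (-0.1812, -0.0948).
With 95% confidence, each one-unit increase in weekly hours worked is associated with a change of between -0.1812 and -0.0948 points (1–10) in job satisfaction score.

(-0.1812, -0.0948)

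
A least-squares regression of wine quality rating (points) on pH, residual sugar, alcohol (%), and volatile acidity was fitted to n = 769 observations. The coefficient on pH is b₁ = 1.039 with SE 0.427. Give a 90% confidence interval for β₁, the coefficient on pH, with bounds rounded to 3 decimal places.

df = n − k − 1 = 769 − 4 − 1 = 764.
t* = t_{0.05, 764} = 1.646851.
Margin = t* × SE = 1.646851 × 0.427 = 0.70321.
CI: 1.039 ± 0.70321 → (0.336, 1.742).
With 90% confidence, each one-unit increase in pH is associated with a change of between 0.336 and 1.742 points in wine quality rating, holding the other predictors fixed.

(0.336, 1.742)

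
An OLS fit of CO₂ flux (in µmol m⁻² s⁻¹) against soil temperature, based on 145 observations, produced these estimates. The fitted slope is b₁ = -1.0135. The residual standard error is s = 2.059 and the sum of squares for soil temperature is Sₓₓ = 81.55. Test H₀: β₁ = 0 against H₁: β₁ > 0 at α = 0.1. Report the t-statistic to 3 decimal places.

t = -4.445

SE(b₁) = s/√Sₓₓ = 2.059/√81.55 = 0.228005.
t = -1.0135 / 0.228005 = -4.445.
df = n − 2 = 143.
One-sided p ≈ 1.0000, which is ≥ 0.1, so fail to reject H₀.
The data do not give significant evidence that the true slope on soil temperature is positive.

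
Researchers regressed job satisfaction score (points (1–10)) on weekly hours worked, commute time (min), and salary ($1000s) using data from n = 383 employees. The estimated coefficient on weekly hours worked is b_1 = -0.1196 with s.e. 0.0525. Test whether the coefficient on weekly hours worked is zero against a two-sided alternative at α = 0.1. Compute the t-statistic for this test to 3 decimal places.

t = -2.278

H₀: β₁ = 0 vs H₁: β₁ ≠ 0.
t = (b_1 − β₁⁰)/SE = -0.1196 / 0.0525 = -2.278.
df = n − k − 1 = 383 − 3 − 1 = 379.
Two-sided p ≈ 0.0233, which is < 0.1, so reject H₀.
There is evidence that weekly hours worked is associated with job satisfaction score, holding the other predictors fixed.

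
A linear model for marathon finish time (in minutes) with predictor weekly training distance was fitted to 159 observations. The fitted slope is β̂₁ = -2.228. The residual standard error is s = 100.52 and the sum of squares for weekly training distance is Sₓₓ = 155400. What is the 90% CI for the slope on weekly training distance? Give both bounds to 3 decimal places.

(-2.650, -1.806)

SE(β̂₁) = s/√Sₓₓ = 100.52/√155400 = 0.254992.
df = n − 2 = 157.
t* = t_{0.05, 157} = 1.654617.
Margin = t* × SE = 1.654617 × 0.254992 = 0.42191.
CI: -2.228 ± 0.42191 → (-2.650, -1.806).
With 90% confidence, each one-unit increase in weekly training distance is associated with a change of between -2.650 and -1.806 minutes in marathon finish time.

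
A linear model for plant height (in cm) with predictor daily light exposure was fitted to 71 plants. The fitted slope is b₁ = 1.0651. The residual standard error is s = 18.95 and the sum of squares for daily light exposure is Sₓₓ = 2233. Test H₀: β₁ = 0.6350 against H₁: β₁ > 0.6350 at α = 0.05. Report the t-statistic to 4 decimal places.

t = 1.0725

SE(b₁) = s/√Sₓₓ = 18.95/√2233 = 0.401019.
t = (1.0651 − 0.6350) / 0.401019 = 1.0725.
df = n − 2 = 69.
One-sided p ≈ 0.1436, which is ≥ 0.05, so fail to reject H₀.
The data do not give significant evidence that the true slope on daily light exposure exceeds 0.6350 cm per unit.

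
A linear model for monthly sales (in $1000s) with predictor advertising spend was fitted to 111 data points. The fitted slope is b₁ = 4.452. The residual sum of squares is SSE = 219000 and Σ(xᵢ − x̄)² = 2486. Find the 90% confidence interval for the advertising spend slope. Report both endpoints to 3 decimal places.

MSE = SSE/(n − 2) = 219000/109 = 2009.17.
SE(b₁) = √(MSE/Sₓₓ) = √(2009.17/2486) = 0.898997.
df = n − 2 = 109.
t* = t_{0.05, 109} = 1.658953.
Margin = t* × SE = 1.658953 × 0.898997 = 1.49139.
CI: 4.452 ± 1.49139 → (2.961, 5.943).
With 90% confidence, each one-unit increase in advertising spend is associated with a change of between 2.961 and 5.943 $1000s in monthly sales.

(2.961, 5.943)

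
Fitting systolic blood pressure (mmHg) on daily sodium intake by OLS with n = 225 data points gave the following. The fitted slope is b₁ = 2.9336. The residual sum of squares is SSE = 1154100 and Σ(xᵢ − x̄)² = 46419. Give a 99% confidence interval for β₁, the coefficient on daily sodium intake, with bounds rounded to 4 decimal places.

(2.0661, 3.8011)

MSE = SSE/(n − 2) = 1154100/223 = 5175.34.
SE(b₁) = √(MSE/Sₓₓ) = √(5175.34/46419) = 0.333904.
df = n − 2 = 223.
t* = t_{0.005, 223} = 2.598055.
Margin = t* × SE = 2.598055 × 0.333904 = 0.867501.
CI: 2.9336 ± 0.867501 → (2.0661, 3.8011).
With 99% confidence, each one-unit increase in daily sodium intake is associated with a change of between 2.0661 and 3.8011 mmHg in systolic blood pressure.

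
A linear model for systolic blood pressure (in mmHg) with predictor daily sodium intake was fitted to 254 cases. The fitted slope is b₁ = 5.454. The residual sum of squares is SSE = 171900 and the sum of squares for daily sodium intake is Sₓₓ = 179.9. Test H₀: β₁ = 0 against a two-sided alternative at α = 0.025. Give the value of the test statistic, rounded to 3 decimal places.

t = 2.801

MSE = SSE/(n − 2) = 171900/252 = 682.143.
SE(b₁) = √(MSE/Sₓₓ) = √(682.143/179.9) = 1.94725.
t = 5.454 / 1.94725 = 2.801.
df = n − 2 = 252.
Two-sided p ≈ 0.0055, which is < 0.025, so reject H₀.
There is evidence that daily sodium intake is associated with systolic blood pressure.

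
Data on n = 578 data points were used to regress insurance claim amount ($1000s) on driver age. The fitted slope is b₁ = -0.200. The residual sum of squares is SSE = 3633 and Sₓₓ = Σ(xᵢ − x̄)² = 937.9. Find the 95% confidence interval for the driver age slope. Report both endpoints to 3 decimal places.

(-0.361, -0.039)

MSE = SSE/(n − 2) = 3633/576 = 6.30729.
SE(b₁) = √(MSE/Sₓₓ) = √(6.30729/937.9) = 0.0820055.
df = n − 2 = 576.
t* = t_{0.025, 576} = 1.964091.
Margin = t* × SE = 1.964091 × 0.0820055 = 0.16107.
CI: -0.200 ± 0.16107 → (-0.361, -0.039).
With 95% confidence, each one-unit increase in driver age is associated with a change of between -0.361 and -0.039 $1000s in insurance claim amount.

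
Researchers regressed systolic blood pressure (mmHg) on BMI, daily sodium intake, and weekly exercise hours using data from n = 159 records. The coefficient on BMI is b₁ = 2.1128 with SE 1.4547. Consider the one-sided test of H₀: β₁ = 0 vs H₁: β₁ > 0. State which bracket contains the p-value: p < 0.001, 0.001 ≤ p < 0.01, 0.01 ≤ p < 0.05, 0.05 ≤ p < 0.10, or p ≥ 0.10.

t = 2.1128 / 1.4547 = 1.452.
df = n − k − 1 = 159 − 3 − 1 = 155.
One-sided p = P(T_{155} > t) ≈ 0.0742.
So 0.05 ≤ p < 0.10.

0.05 ≤ p < 0.10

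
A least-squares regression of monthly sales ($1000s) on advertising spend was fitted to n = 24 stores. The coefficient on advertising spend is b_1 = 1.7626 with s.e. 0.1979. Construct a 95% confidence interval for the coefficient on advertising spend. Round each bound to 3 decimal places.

(1.352, 2.173)

df = n − 2 = 24 − 2 = 22.
t* = t_{0.025, 22} = 2.073873.
Margin = t* × SE = 2.073873 × 0.1979 = 0.41042.
CI: 1.7626 ± 0.41042 → (1.352, 2.173).
With 95% confidence, each one-unit increase in advertising spend is associated with a change of between 1.352 and 2.173 $1000s in monthly sales.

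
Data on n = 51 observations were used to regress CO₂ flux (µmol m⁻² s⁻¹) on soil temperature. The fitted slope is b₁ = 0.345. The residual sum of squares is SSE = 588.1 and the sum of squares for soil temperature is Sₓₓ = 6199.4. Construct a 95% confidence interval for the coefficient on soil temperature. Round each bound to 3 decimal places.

(0.257, 0.433)

MSE = SSE/(n − 2) = 588.1/49 = 12.002.
SE(b₁) = √(MSE/Sₓₓ) = √(12.002/6199.4) = 0.044.
df = n − 2 = 49.
t* = t_{0.025, 49} = 2.009575.
Margin = t* × SE = 2.009575 × 0.044 = 0.08842.
CI: 0.345 ± 0.08842 → (0.257, 0.433).
With 95% confidence, each one-unit increase in soil temperature is associated with a change of between 0.257 and 0.433 µmol m⁻² s⁻¹ in CO₂ flux.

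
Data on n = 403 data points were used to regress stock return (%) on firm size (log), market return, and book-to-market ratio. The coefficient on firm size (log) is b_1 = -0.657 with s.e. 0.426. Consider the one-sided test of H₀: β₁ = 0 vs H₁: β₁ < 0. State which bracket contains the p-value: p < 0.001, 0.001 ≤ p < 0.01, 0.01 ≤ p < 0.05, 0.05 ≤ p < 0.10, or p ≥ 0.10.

0.05 ≤ p < 0.10

t = -0.657 / 0.426 = -1.542.
df = n − k − 1 = 403 − 3 − 1 = 399.
One-sided p = P(T_{399} < t) ≈ 0.0619.
So 0.05 ≤ p < 0.10.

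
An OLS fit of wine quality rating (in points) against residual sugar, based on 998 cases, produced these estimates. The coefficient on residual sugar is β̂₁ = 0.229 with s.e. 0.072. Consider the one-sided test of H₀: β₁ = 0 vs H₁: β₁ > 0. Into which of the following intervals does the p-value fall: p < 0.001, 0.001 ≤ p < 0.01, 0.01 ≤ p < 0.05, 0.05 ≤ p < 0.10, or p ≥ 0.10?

t = 0.229 / 0.072 = 3.181.
df = n − 2 = 998 − 2 = 996.
One-sided p = P(T_{996} > t) ≈ 0.0008.
So p < 0.001.

p < 0.001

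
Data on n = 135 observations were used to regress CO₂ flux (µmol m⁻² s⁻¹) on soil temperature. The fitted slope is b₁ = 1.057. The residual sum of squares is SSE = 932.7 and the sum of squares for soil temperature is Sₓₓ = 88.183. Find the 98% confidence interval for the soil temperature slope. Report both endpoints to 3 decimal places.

MSE = SSE/(n − 2) = 932.7/133 = 7.01278.
SE(b₁) = √(MSE/Sₓₓ) = √(7.01278/88.183) = 0.282002.
df = n − 2 = 133.
t* = t_{0.01, 133} = 2.354712.
Margin = t* × SE = 2.354712 × 0.282002 = 0.66403.
CI: 1.057 ± 0.66403 → (0.393, 1.721).
With 98% confidence, each one-unit increase in soil temperature is associated with a change of between 0.393 and 1.721 µmol m⁻² s⁻¹ in CO₂ flux.

(0.393, 1.721)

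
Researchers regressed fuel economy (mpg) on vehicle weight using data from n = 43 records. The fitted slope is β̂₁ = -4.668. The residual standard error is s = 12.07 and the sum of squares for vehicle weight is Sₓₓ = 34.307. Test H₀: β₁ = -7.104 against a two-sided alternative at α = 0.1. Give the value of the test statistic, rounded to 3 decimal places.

t = 1.182

SE(β̂₁) = s/√Sₓₓ = 12.07/√34.307 = 2.06071.
t = (-4.668 − (-7.104)) / 2.06071 = 1.182.
df = n − 2 = 41.
Two-sided p ≈ 0.2440, which is ≥ 0.1, so fail to reject H₀.
The data are consistent with a true slope of -7.104 mpg per unit of vehicle weight.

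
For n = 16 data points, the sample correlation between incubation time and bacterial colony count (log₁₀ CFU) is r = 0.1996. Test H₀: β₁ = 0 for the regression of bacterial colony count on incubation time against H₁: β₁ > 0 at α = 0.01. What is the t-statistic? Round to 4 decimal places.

t = 0.7622

t = r·√(n − 2)/√(1 − r²) = 0.1996·√14/√0.96016 = 0.7622.
df = n − 2 = 14.
One-sided p ≈ 0.2293, which is ≥ 0.01, so fail to reject H₀.
The data do not give significant evidence of a linear association between incubation time and bacterial colony count.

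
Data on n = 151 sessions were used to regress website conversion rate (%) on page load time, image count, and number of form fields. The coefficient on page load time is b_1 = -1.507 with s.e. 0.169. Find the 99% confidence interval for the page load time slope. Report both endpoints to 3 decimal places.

df = n − k − 1 = 151 − 3 − 1 = 147.
t* = t_{0.005, 147} = 2.609688.
Margin = t* × SE = 2.609688 × 0.169 = 0.44104.
CI: -1.507 ± 0.44104 → (-1.948, -1.066).
With 99% confidence, each one-unit increase in page load time is associated with a change of between -1.948 and -1.066 % in website conversion rate, holding the other predictors fixed.

(-1.948, -1.066)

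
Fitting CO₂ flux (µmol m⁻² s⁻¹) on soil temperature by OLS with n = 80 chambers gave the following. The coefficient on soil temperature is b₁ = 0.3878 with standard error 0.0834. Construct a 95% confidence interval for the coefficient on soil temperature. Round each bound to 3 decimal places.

(0.222, 0.554)

df = n − 2 = 80 − 2 = 78.
t* = t_{0.025, 78} = 1.990847.
Margin = t* × SE = 1.990847 × 0.0834 = 0.16604.
CI: 0.3878 ± 0.16604 → (0.222, 0.554).
With 95% confidence, each one-unit increase in soil temperature is associated with a change of between 0.222 and 0.554 µmol m⁻² s⁻¹ in CO₂ flux.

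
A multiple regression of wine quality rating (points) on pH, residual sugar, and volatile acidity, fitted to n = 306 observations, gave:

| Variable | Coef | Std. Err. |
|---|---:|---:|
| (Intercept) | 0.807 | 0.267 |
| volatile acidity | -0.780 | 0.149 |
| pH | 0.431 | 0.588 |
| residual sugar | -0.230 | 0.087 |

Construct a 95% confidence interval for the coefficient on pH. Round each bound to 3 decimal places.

Read off: b = 0.431, SE = 0.588 for pH.
df = n − k − 1 = 306 − 3 − 1 = 302.
t* = t_{0.025, 302} = 1.96785.
Margin = t* × SE = 1.96785 × 0.588 = 1.15710.
CI: 0.431 ± 1.15710 → (-0.726, 1.588).

(-0.726, 1.588)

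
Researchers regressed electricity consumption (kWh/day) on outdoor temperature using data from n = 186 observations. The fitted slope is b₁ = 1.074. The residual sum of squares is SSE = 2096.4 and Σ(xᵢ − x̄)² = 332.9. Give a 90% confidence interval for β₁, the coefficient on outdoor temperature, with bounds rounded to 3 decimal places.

MSE = SSE/(n − 2) = 2096.4/184 = 11.3935.
SE(b₁) = √(MSE/Sₓₓ) = √(11.3935/332.9) = 0.185.
df = n − 2 = 184.
t* = t_{0.05, 184} = 1.653177.
Margin = t* × SE = 1.653177 × 0.185 = 0.30584.
CI: 1.074 ± 0.30584 → (0.768, 1.380).
With 90% confidence, each one-unit increase in outdoor temperature is associated with a change of between 0.768 and 1.380 kWh/day in electricity consumption.

(0.768, 1.380)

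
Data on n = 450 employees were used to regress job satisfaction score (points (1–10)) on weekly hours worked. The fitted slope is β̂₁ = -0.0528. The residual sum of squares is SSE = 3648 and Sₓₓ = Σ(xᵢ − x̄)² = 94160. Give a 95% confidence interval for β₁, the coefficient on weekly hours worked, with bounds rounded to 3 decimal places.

MSE = SSE/(n − 2) = 3648/448 = 8.14286.
SE(β̂₁) = √(MSE/Sₓₓ) = √(8.14286/94160) = 0.00929941.
df = n − 2 = 448.
t* = t_{0.025, 448} = 1.965273.
Margin = t* × SE = 1.965273 × 0.00929941 = 0.01828.
CI: -0.0528 ± 0.01828 → (-0.071, -0.035).
With 95% confidence, each one-unit increase in weekly hours worked is associated with a change of between -0.071 and -0.035 points (1–10) in job satisfaction score.

(-0.071, -0.035)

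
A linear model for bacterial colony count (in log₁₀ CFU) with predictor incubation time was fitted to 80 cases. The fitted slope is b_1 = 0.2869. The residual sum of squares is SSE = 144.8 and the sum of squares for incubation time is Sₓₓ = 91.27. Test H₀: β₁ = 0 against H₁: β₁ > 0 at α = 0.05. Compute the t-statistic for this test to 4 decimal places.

MSE = SSE/(n − 2) = 144.8/78 = 1.85641.
SE(b_1) = √(MSE/Sₓₓ) = √(1.85641/91.27) = 0.142618.
t = 0.2869 / 0.142618 = 2.0117.
df = n − 2 = 78.
One-sided p ≈ 0.0239, which is < 0.05, so reject H₀.
There is evidence that the true slope on incubation time is positive.

t = 2.0117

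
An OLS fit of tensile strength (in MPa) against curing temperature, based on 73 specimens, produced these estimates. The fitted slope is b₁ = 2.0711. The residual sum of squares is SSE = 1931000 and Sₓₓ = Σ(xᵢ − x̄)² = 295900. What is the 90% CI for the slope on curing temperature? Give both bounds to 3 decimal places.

MSE = SSE/(n − 2) = 1931000/71 = 27197.2.
SE(b₁) = √(MSE/Sₓₓ) = √(27197.2/295900) = 0.303172.
df = n − 2 = 71.
t* = t_{0.05, 71} = 1.6666.
Margin = t* × SE = 1.6666 × 0.303172 = 0.50527.
CI: 2.0711 ± 0.50527 → (1.566, 2.576).
With 90% confidence, each one-unit increase in curing temperature is associated with a change of between 1.566 and 2.576 MPa in tensile strength.

(1.566, 2.576)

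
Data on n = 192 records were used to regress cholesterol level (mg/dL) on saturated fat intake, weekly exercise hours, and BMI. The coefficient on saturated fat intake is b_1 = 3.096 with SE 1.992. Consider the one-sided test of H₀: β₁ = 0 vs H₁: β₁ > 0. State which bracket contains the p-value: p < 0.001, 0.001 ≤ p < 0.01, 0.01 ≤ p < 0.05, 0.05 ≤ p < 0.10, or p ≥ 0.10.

0.05 ≤ p < 0.10

t = 3.096 / 1.992 = 1.554.
df = n − k − 1 = 192 − 3 − 1 = 188.
One-sided p = P(T_{188} > t) ≈ 0.0609.
So 0.05 ≤ p < 0.10.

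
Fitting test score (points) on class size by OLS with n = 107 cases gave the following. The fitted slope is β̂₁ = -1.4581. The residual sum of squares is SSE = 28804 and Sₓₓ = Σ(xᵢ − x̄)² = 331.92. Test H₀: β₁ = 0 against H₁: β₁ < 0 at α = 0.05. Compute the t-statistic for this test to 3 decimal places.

MSE = SSE/(n − 2) = 28804/105 = 274.324.
SE(β̂₁) = √(MSE/Sₓₓ) = √(274.324/331.92) = 0.909107.
t = -1.4581 / 0.909107 = -1.604.
df = n − 2 = 105.
One-sided p ≈ 0.0559, which is ≥ 0.05, so fail to reject H₀.
The data do not give significant evidence that the true slope on class size is negative.

t = -1.604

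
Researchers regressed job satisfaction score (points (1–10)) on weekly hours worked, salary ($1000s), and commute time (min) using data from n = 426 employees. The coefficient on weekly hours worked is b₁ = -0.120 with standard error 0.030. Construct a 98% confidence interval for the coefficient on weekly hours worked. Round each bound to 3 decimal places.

(-0.190, -0.050)

df = n − k − 1 = 426 − 3 − 1 = 422.
t* = t_{0.01, 422} = 2.335217.
Margin = t* × SE = 2.335217 × 0.030 = 0.07006.
CI: -0.120 ± 0.07006 → (-0.190, -0.050).
With 98% confidence, each one-unit increase in weekly hours worked is associated with a change of between -0.190 and -0.050 points (1–10) in job satisfaction score, holding the other predictors fixed.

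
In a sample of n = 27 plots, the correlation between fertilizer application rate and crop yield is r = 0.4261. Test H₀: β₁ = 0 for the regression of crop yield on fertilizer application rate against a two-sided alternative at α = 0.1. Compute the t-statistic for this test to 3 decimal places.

t = 2.355

t = r·√(n − 2)/√(1 − r²) = 0.4261·√25/√0.818439 = 2.355.
df = n − 2 = 25.
Two-sided p ≈ 0.0267, which is < 0.1, so reject H₀.
There is evidence of a linear association between fertilizer application rate and crop yield.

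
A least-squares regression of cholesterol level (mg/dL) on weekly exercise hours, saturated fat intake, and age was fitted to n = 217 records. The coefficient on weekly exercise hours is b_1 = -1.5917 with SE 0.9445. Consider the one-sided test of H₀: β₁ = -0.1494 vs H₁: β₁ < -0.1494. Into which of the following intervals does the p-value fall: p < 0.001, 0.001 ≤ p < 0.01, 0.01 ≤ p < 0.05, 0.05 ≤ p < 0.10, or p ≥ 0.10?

0.05 ≤ p < 0.10

t = (-1.5917 − (-0.1494)) / 0.9445 = -1.527.
df = n − k − 1 = 217 − 3 − 1 = 213.
One-sided p = P(T_{213} < t) ≈ 0.0641.
So 0.05 ≤ p < 0.10.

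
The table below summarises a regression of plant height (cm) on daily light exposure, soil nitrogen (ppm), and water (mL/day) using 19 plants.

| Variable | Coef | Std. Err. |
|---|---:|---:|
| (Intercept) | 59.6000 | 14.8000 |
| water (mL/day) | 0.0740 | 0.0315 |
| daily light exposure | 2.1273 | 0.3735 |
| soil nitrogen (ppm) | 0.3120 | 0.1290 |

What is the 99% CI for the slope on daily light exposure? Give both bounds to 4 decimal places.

Read off: b = 2.1273, SE = 0.3735 for daily light exposure.
df = n − k − 1 = 19 − 3 − 1 = 15.
t* = t_{0.005, 15} = 2.946713.
Margin = t* × SE = 2.946713 × 0.3735 = 1.100597.
CI: 2.1273 ± 1.100597 → (1.0267, 3.2279).

(1.0267, 3.2279)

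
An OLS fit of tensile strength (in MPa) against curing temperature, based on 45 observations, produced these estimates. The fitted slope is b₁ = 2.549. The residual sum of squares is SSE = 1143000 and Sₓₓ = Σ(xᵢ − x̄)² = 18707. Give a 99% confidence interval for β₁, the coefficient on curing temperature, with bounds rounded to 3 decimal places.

(-0.664, 5.762)

MSE = SSE/(n − 2) = 1143000/43 = 26581.4.
SE(b₁) = √(MSE/Sₓₓ) = √(26581.4/18707) = 1.19203.
df = n − 2 = 43.
t* = t_{0.005, 43} = 2.695102.
Margin = t* × SE = 2.695102 × 1.19203 = 3.21264.
CI: 2.549 ± 3.21264 → (-0.664, 5.762).
With 99% confidence, each one-unit increase in curing temperature is associated with a change of between -0.664 and 5.762 MPa in tensile strength.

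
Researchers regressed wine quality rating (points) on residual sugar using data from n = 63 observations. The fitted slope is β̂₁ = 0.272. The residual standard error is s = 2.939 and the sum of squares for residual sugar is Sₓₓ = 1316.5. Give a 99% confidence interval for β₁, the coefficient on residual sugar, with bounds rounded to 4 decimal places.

SE(β̂₁) = s/√Sₓₓ = 2.939/√1316.5 = 0.0810008.
df = n − 2 = 61.
t* = t_{0.005, 61} = 2.658857.
Margin = t* × SE = 2.658857 × 0.0810008 = 0.215369.
CI: 0.272 ± 0.215369 → (0.0566, 0.4874).
With 99% confidence, each one-unit increase in residual sugar is associated with a change of between 0.0566 and 0.4874 points in wine quality rating.

(0.0566, 0.4874)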